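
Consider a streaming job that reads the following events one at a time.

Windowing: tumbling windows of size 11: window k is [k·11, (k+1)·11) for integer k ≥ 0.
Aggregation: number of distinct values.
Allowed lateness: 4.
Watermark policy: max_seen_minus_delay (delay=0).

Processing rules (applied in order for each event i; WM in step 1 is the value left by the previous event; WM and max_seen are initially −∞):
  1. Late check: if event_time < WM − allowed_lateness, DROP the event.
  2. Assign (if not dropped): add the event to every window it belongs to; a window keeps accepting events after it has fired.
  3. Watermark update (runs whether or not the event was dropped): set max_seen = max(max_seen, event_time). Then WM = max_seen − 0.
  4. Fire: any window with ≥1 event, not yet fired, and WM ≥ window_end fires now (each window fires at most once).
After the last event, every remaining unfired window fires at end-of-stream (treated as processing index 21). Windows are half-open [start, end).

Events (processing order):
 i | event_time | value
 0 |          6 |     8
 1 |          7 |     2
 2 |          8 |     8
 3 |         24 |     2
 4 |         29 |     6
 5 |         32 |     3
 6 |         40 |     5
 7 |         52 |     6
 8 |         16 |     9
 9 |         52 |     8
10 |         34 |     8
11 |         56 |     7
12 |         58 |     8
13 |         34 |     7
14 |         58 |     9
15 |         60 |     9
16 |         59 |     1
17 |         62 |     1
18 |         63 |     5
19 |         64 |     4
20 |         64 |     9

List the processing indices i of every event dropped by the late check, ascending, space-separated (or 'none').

i=0 t=6 v=8: → [0,11); WM=6
i=1 t=7 v=2: → [0,11); WM=7
i=2 t=8 v=8: → [0,11); WM=8
i=3 t=24 v=2: → [22,33); WM=24; [0,11) fires=2
i=4 t=29 v=6: → [22,33); WM=29
i=5 t=32 v=3: → [22,33); WM=32
i=6 t=40 v=5: → [33,44); WM=40; [22,33) fires=3
i=7 t=52 v=6: → [44,55); WM=52; [33,44) fires=1
i=8 t=16 v=9: DROP (t<52-4); WM=52
i=9 t=52 v=8: → [44,55); WM=52
i=10 t=34 v=8: DROP (t<52-4); WM=52
i=11 t=56 v=7: → [55,66); WM=56; [44,55) fires=2
i=12 t=58 v=8: → [55,66); WM=58
i=13 t=34 v=7: DROP (t<58-4); WM=58
i=14 t=58 v=9: → [55,66); WM=58
i=15 t=60 v=9: → [55,66); WM=60
i=16 t=59 v=1: → [55,66); WM=60
i=17 t=62 v=1: → [55,66); WM=62
i=18 t=63 v=5: → [55,66); WM=63
i=19 t=64 v=4: → [55,66); WM=64
i=20 t=64 v=9: → [55,66); WM=64

8 10 13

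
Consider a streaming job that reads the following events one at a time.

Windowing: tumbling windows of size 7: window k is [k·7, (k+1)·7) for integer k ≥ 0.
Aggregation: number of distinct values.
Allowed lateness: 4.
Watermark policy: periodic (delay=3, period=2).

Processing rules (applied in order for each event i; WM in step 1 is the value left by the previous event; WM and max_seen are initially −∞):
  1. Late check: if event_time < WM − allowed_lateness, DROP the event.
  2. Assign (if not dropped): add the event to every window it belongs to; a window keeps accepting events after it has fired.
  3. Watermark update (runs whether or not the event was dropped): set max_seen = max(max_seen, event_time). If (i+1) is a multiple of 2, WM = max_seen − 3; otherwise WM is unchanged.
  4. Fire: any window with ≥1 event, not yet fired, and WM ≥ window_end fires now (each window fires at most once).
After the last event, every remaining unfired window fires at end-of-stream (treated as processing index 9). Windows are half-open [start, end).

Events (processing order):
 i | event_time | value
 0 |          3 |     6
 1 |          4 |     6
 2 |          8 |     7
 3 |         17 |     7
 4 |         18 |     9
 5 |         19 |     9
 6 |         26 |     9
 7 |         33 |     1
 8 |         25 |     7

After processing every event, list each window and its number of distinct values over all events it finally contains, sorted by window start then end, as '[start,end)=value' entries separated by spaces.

i=0 t=3 v=6: → [0,7); WM=−∞
i=1 t=4 v=6: → [0,7); WM=1
i=2 t=8 v=7: → [7,14); WM=1
i=3 t=17 v=7: → [14,21); WM=14; [0,7) fires=1 [7,14) fires=1
i=4 t=18 v=9: → [14,21); WM=14
i=5 t=19 v=9: → [14,21); WM=16
i=6 t=26 v=9: → [21,28); WM=16
i=7 t=33 v=1: → [28,35); WM=30; [14,21) fires=2 [21,28) fires=1
i=8 t=25 v=7: DROP (t<30-4); WM=30

[0,7)=1 [7,14)=1 [14,21)=2 [21,28)=1 [28,35)=1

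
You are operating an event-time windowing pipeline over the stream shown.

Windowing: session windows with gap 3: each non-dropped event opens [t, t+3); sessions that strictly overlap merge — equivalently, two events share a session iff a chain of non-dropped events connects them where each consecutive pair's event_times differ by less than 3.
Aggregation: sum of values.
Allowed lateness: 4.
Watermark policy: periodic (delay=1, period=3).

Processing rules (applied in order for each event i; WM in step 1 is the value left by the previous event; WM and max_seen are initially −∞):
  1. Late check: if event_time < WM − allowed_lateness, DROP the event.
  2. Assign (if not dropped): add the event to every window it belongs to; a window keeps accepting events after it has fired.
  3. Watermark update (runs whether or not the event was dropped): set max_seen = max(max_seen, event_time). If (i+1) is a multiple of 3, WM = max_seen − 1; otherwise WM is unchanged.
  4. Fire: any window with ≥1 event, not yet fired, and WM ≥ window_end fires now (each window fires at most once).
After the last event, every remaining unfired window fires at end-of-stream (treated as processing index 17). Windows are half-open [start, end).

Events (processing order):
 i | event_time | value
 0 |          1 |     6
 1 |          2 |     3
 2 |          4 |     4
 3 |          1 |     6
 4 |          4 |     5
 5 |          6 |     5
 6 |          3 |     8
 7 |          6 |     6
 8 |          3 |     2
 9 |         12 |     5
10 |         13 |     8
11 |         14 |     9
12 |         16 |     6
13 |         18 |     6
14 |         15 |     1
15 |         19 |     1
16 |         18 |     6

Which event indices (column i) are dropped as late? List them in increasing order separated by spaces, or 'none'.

none

i=0 t=1 v=6: → [1,4); WM=−∞
i=1 t=2 v=3: → [1,5); WM=−∞
i=2 t=4 v=4: → [1,7); WM=3
i=3 t=1 v=6: → [1,7); WM=3
i=4 t=4 v=5: → [1,7); WM=3
i=5 t=6 v=5: → [1,9); WM=5
i=6 t=3 v=8: → [1,9); WM=5
i=7 t=6 v=6: → [1,9); WM=5
i=8 t=3 v=2: → [1,9); WM=5
i=9 t=12 v=5: → [12,15); WM=5
i=10 t=13 v=8: → [12,16); WM=5
i=11 t=14 v=9: → [12,17); WM=13
i=12 t=16 v=6: → [12,19); WM=13
i=13 t=18 v=6: → [12,21); WM=13
i=14 t=15 v=1: → [12,21); WM=17
i=15 t=19 v=1: → [12,22); WM=17
i=16 t=18 v=6: → [12,22); WM=17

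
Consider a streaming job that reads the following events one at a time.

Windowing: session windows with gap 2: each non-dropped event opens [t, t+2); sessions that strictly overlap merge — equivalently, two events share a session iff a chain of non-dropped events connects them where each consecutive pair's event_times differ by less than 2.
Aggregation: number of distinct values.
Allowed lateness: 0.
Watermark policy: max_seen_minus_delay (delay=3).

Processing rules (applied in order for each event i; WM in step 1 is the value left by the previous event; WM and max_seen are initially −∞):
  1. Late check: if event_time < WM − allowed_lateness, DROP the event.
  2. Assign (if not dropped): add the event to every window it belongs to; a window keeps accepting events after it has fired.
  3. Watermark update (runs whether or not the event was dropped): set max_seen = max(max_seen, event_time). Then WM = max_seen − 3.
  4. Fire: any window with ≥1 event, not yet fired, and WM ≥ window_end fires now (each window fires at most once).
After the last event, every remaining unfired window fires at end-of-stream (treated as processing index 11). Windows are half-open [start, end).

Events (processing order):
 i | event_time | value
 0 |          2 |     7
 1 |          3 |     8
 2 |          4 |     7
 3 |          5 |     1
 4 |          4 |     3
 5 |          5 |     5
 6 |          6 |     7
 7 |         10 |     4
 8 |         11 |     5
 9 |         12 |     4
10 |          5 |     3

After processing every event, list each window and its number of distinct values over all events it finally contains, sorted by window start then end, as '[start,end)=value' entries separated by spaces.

[2,8)=5 [10,14)=2

i=0 t=2 v=7: → [2,4); WM=-1
i=1 t=3 v=8: → [2,5); WM=0
i=2 t=4 v=7: → [2,6); WM=1
i=3 t=5 v=1: → [2,7); WM=2
i=4 t=4 v=3: → [2,7); WM=2
i=5 t=5 v=5: → [2,7); WM=2
i=6 t=6 v=7: → [2,8); WM=3
i=7 t=10 v=4: → [10,12); WM=7
i=8 t=11 v=5: → [10,13); WM=8
i=9 t=12 v=4: → [10,14); WM=9
i=10 t=5 v=3: DROP (t<9-0); WM=9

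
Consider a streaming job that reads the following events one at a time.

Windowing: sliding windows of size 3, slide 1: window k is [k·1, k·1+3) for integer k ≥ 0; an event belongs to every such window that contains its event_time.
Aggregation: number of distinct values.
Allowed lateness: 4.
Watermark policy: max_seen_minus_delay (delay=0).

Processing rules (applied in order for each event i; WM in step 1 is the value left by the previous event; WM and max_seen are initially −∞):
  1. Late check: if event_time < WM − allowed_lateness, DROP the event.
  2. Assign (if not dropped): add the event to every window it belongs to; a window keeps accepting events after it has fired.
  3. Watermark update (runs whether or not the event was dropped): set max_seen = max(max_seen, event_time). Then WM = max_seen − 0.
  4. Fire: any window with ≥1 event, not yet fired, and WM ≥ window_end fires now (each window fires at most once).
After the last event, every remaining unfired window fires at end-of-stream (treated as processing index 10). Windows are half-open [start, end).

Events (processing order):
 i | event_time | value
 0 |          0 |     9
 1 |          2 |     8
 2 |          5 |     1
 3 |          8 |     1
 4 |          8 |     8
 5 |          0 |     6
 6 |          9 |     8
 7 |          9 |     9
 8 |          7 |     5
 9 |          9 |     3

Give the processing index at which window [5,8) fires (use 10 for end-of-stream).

3

i=0 t=0 v=9: → [0,3); WM=0
i=1 t=2 v=8: → [2,5),[1,4),[0,3); WM=2
i=2 t=5 v=1: → [5,8),[4,7),[3,6); WM=5; [0,3) fires=2 [1,4) fires=1 [2,5) fires=1
i=3 t=8 v=1: → [8,11),[7,10),[6,9); WM=8; [3,6) fires=1 [4,7) fires=1 [5,8) fires=1
i=4 t=8 v=8: → [8,11),[7,10),[6,9); WM=8
i=5 t=0 v=6: DROP (t<8-4); WM=8
i=6 t=9 v=8: → [9,12),[8,11),[7,10); WM=9; [6,9) fires=2
i=7 t=9 v=9: → [9,12),[8,11),[7,10); WM=9
i=8 t=7 v=5: → [7,10),[6,9),[5,8); WM=9
i=9 t=9 v=3: → [9,12),[8,11),[7,10); WM=9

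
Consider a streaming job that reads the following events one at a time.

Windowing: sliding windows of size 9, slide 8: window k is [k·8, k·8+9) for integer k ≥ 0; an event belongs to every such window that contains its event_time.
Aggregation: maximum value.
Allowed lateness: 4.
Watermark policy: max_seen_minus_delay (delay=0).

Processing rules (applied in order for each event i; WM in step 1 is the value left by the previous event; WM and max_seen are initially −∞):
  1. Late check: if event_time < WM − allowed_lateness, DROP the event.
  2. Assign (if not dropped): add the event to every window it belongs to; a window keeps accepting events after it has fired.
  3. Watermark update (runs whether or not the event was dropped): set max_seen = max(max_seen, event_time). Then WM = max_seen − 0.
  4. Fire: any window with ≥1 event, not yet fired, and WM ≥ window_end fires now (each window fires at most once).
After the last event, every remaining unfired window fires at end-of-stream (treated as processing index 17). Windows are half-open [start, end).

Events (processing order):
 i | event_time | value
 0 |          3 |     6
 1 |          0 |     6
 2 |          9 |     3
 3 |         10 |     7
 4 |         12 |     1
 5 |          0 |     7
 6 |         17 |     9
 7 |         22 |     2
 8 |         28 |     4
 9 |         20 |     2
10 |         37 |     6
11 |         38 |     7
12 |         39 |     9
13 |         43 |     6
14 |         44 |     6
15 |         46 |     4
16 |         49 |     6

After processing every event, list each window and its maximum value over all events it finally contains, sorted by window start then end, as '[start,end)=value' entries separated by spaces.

i=0 t=3 v=6: → [0,9); WM=3
i=1 t=0 v=6: → [0,9); WM=3
i=2 t=9 v=3: → [8,17); WM=9; [0,9) fires=6
i=3 t=10 v=7: → [8,17); WM=10
i=4 t=12 v=1: → [8,17); WM=12
i=5 t=0 v=7: DROP (t<12-4); WM=12
i=6 t=17 v=9: → [16,25); WM=17; [8,17) fires=7
i=7 t=22 v=2: → [16,25); WM=22
i=8 t=28 v=4: → [24,33); WM=28; [16,25) fires=9
i=9 t=20 v=2: DROP (t<28-4); WM=28
i=10 t=37 v=6: → [32,41); WM=37; [24,33) fires=4
i=11 t=38 v=7: → [32,41); WM=38
i=12 t=39 v=9: → [32,41); WM=39
i=13 t=43 v=6: → [40,49); WM=43; [32,41) fires=9
i=14 t=44 v=6: → [40,49); WM=44
i=15 t=46 v=4: → [40,49); WM=46
i=16 t=49 v=6: → [48,57); WM=49; [40,49) fires=6

[0,9)=6 [8,17)=7 [16,25)=9 [24,33)=4 [32,41)=9 [40,49)=6 [48,57)=6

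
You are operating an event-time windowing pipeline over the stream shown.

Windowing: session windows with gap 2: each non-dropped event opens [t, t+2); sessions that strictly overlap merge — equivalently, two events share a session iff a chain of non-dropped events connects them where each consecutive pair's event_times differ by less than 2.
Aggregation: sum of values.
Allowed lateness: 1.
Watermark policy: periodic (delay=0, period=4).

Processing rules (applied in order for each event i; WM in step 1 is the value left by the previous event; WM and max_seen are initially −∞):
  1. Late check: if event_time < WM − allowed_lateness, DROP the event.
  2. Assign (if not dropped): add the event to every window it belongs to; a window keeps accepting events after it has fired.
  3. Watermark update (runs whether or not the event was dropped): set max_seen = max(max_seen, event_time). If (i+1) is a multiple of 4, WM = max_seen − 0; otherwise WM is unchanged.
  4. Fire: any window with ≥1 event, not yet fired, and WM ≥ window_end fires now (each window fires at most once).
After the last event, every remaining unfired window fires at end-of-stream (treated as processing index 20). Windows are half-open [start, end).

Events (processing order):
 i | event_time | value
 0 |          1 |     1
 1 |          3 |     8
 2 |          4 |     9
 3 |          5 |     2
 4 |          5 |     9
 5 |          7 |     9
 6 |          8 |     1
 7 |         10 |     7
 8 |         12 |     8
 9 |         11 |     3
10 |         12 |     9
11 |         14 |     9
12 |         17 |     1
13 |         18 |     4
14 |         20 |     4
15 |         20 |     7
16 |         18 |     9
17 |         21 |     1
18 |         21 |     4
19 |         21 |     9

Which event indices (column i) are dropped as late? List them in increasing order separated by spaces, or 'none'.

16

i=0 t=1 v=1: → [1,3); WM=−∞
i=1 t=3 v=8: → [3,5); WM=−∞
i=2 t=4 v=9: → [3,6); WM=−∞
i=3 t=5 v=2: → [3,7); WM=5
i=4 t=5 v=9: → [3,7); WM=5
i=5 t=7 v=9: → [7,9); WM=5
i=6 t=8 v=1: → [7,10); WM=5
i=7 t=10 v=7: → [10,12); WM=10
i=8 t=12 v=8: → [12,14); WM=10
i=9 t=11 v=3: → [10,14); WM=10
i=10 t=12 v=9: → [10,14); WM=10
i=11 t=14 v=9: → [14,16); WM=14
i=12 t=17 v=1: → [17,19); WM=14
i=13 t=18 v=4: → [17,20); WM=14
i=14 t=20 v=4: → [20,22); WM=14
i=15 t=20 v=7: → [20,22); WM=20
i=16 t=18 v=9: DROP (t<20-1); WM=20
i=17 t=21 v=1: → [20,23); WM=20
i=18 t=21 v=4: → [20,23); WM=20
i=19 t=21 v=9: → [20,23); WM=21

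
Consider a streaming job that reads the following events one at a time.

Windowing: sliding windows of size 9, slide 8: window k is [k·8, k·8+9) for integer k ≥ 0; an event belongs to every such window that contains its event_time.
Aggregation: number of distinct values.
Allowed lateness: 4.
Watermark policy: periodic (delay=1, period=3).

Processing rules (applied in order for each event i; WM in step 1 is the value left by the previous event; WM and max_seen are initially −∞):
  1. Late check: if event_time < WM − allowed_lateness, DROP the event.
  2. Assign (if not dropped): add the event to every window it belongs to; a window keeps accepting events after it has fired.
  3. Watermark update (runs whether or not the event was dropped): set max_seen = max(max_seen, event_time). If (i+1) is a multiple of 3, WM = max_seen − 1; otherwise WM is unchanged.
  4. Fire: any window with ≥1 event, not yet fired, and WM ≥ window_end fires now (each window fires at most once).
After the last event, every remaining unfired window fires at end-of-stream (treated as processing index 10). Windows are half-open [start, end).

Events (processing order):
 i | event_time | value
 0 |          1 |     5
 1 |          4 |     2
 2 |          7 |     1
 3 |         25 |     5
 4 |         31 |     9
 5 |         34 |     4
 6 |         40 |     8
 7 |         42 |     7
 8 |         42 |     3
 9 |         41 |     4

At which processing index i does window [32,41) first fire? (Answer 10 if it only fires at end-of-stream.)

8

i=0 t=1 v=5: → [0,9); WM=−∞
i=1 t=4 v=2: → [0,9); WM=−∞
i=2 t=7 v=1: → [0,9); WM=6
i=3 t=25 v=5: → [24,33); WM=6
i=4 t=31 v=9: → [24,33); WM=6
i=5 t=34 v=4: → [32,41); WM=33; [0,9) fires=3 [24,33) fires=2
i=6 t=40 v=8: → [40,49),[32,41); WM=33
i=7 t=42 v=7: → [40,49); WM=33
i=8 t=42 v=3: → [40,49); WM=41; [32,41) fires=2
i=9 t=41 v=4: → [40,49); WM=41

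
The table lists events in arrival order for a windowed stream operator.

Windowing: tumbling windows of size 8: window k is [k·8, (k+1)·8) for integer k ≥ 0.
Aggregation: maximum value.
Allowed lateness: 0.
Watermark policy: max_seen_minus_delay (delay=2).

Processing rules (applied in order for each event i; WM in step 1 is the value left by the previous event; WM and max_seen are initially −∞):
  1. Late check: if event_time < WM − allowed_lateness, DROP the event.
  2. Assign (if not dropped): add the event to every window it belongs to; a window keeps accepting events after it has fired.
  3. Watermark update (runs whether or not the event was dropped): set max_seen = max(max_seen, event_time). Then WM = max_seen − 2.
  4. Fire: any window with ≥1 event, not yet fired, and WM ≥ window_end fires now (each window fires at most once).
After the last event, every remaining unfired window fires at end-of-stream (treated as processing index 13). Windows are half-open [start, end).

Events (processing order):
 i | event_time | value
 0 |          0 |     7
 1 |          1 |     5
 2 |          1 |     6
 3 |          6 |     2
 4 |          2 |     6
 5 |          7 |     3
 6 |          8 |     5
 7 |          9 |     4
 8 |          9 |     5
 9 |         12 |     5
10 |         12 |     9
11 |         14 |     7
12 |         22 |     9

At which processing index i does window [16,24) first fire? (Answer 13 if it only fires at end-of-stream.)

13

i=0 t=0 v=7: → [0,8); WM=-2
i=1 t=1 v=5: → [0,8); WM=-1
i=2 t=1 v=6: → [0,8); WM=-1
i=3 t=6 v=2: → [0,8); WM=4
i=4 t=2 v=6: DROP (t<4-0); WM=4
i=5 t=7 v=3: → [0,8); WM=5
i=6 t=8 v=5: → [8,16); WM=6
i=7 t=9 v=4: → [8,16); WM=7
i=8 t=9 v=5: → [8,16); WM=7
i=9 t=12 v=5: → [8,16); WM=10; [0,8) fires=7
i=10 t=12 v=9: → [8,16); WM=10
i=11 t=14 v=7: → [8,16); WM=12
i=12 t=22 v=9: → [16,24); WM=20; [8,16) fires=9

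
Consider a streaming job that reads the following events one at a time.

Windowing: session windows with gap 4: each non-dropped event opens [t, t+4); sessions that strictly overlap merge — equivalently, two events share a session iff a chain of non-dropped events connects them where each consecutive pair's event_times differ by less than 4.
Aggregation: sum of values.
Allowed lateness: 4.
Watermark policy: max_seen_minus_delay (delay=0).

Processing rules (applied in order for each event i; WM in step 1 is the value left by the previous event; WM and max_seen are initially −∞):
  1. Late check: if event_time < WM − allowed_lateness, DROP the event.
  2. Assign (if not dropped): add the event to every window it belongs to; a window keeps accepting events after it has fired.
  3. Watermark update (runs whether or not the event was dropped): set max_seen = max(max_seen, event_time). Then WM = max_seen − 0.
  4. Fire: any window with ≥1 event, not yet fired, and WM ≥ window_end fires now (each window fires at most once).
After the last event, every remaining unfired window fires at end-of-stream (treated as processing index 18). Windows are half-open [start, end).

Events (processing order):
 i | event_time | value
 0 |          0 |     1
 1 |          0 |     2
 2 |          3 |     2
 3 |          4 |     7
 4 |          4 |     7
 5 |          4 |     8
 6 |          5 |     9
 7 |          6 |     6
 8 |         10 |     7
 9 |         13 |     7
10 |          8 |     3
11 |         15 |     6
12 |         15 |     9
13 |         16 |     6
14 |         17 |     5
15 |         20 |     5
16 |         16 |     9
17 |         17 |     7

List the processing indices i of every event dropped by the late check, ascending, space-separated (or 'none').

i=0 t=0 v=1: → [0,4); WM=0
i=1 t=0 v=2: → [0,4); WM=0
i=2 t=3 v=2: → [0,7); WM=3
i=3 t=4 v=7: → [0,8); WM=4
i=4 t=4 v=7: → [0,8); WM=4
i=5 t=4 v=8: → [0,8); WM=4
i=6 t=5 v=9: → [0,9); WM=5
i=7 t=6 v=6: → [0,10); WM=6
i=8 t=10 v=7: → [10,14); WM=10
i=9 t=13 v=7: → [10,17); WM=13
i=10 t=8 v=3: DROP (t<13-4); WM=13
i=11 t=15 v=6: → [10,19); WM=15
i=12 t=15 v=9: → [10,19); WM=15
i=13 t=16 v=6: → [10,20); WM=16
i=14 t=17 v=5: → [10,21); WM=17
i=15 t=20 v=5: → [10,24); WM=20
i=16 t=16 v=9: → [10,24); WM=20
i=17 t=17 v=7: → [10,24); WM=20

10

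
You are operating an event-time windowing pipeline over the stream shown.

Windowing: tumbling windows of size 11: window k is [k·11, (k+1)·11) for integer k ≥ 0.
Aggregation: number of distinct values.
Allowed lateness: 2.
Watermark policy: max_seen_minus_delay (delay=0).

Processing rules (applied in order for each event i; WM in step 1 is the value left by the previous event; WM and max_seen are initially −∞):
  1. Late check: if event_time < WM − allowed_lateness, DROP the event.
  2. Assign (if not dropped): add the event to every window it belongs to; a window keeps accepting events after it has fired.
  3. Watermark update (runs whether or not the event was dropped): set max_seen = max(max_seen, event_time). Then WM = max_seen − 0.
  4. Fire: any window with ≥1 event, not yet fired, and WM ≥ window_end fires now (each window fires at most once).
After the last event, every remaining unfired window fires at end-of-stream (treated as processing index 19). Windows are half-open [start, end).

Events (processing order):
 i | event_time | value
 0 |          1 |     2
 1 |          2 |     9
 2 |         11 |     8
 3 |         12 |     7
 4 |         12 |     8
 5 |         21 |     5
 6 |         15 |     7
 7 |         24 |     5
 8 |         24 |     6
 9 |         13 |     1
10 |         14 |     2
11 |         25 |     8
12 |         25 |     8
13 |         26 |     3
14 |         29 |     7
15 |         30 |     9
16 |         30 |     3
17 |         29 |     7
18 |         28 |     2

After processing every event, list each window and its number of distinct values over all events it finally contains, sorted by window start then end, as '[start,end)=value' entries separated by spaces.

i=0 t=1 v=2: → [0,11); WM=1
i=1 t=2 v=9: → [0,11); WM=2
i=2 t=11 v=8: → [11,22); WM=11; [0,11) fires=2
i=3 t=12 v=7: → [11,22); WM=12
i=4 t=12 v=8: → [11,22); WM=12
i=5 t=21 v=5: → [11,22); WM=21
i=6 t=15 v=7: DROP (t<21-2); WM=21
i=7 t=24 v=5: → [22,33); WM=24; [11,22) fires=3
i=8 t=24 v=6: → [22,33); WM=24
i=9 t=13 v=1: DROP (t<24-2); WM=24
i=10 t=14 v=2: DROP (t<24-2); WM=24
i=11 t=25 v=8: → [22,33); WM=25
i=12 t=25 v=8: → [22,33); WM=25
i=13 t=26 v=3: → [22,33); WM=26
i=14 t=29 v=7: → [22,33); WM=29
i=15 t=30 v=9: → [22,33); WM=30
i=16 t=30 v=3: → [22,33); WM=30
i=17 t=29 v=7: → [22,33); WM=30
i=18 t=28 v=2: → [22,33); WM=30

[0,11)=2 [11,22)=3 [22,33)=7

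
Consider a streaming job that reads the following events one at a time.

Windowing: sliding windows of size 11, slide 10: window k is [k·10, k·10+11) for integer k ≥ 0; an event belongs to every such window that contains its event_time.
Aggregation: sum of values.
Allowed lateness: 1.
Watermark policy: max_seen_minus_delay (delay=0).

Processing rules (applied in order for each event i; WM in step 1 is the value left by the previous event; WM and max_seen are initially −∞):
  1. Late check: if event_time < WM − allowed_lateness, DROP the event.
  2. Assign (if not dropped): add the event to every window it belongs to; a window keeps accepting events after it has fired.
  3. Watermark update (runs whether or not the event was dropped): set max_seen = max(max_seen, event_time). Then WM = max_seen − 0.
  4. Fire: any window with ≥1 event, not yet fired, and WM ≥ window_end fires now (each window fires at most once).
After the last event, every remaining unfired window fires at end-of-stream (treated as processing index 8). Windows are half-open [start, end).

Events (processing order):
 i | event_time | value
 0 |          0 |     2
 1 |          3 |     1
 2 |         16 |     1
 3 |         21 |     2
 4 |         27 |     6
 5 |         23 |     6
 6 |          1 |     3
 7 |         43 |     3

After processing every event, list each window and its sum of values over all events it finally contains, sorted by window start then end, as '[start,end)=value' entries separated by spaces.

i=0 t=0 v=2: → [0,11); WM=0
i=1 t=3 v=1: → [0,11); WM=3
i=2 t=16 v=1: → [10,21); WM=16; [0,11) fires=3
i=3 t=21 v=2: → [20,31); WM=21; [10,21) fires=1
i=4 t=27 v=6: → [20,31); WM=27
i=5 t=23 v=6: DROP (t<27-1); WM=27
i=6 t=1 v=3: DROP (t<27-1); WM=27
i=7 t=43 v=3: → [40,51); WM=43; [20,31) fires=8

[0,11)=3 [10,21)=1 [20,31)=8 [40,51)=3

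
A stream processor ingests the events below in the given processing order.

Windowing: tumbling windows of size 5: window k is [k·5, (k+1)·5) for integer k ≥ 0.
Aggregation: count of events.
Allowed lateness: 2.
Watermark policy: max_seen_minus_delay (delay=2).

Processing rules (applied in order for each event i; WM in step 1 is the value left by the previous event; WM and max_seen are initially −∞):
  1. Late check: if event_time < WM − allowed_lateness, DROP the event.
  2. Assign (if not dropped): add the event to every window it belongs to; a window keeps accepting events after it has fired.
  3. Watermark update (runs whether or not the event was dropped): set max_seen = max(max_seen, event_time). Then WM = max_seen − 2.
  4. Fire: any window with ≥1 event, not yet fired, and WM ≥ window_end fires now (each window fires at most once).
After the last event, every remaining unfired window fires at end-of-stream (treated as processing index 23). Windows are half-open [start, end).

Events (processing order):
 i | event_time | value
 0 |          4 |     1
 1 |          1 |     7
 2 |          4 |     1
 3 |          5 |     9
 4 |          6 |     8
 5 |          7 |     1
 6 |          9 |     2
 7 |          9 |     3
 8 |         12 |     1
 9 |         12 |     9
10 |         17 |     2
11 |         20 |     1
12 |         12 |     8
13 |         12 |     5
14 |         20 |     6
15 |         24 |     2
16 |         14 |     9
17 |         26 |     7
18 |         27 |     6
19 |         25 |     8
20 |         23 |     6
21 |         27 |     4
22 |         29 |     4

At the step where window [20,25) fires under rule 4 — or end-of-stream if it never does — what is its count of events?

3

i=0 t=4 v=1: → [0,5); WM=2
i=1 t=1 v=7: → [0,5); WM=2
i=2 t=4 v=1: → [0,5); WM=2
i=3 t=5 v=9: → [5,10); WM=3
i=4 t=6 v=8: → [5,10); WM=4
i=5 t=7 v=1: → [5,10); WM=5; [0,5) fires=3
i=6 t=9 v=2: → [5,10); WM=7
i=7 t=9 v=3: → [5,10); WM=7
i=8 t=12 v=1: → [10,15); WM=10; [5,10) fires=5
i=9 t=12 v=9: → [10,15); WM=10
i=10 t=17 v=2: → [15,20); WM=15; [10,15) fires=2
i=11 t=20 v=1: → [20,25); WM=18
i=12 t=12 v=8: DROP (t<18-2); WM=18
i=13 t=12 v=5: DROP (t<18-2); WM=18
i=14 t=20 v=6: → [20,25); WM=18
i=15 t=24 v=2: → [20,25); WM=22; [15,20) fires=1
i=16 t=14 v=9: DROP (t<22-2); WM=22
i=17 t=26 v=7: → [25,30); WM=24
i=18 t=27 v=6: → [25,30); WM=25; [20,25) fires=3
i=19 t=25 v=8: → [25,30); WM=25
i=20 t=23 v=6: → [20,25); WM=25
i=21 t=27 v=4: → [25,30); WM=25
i=22 t=29 v=4: → [25,30); WM=27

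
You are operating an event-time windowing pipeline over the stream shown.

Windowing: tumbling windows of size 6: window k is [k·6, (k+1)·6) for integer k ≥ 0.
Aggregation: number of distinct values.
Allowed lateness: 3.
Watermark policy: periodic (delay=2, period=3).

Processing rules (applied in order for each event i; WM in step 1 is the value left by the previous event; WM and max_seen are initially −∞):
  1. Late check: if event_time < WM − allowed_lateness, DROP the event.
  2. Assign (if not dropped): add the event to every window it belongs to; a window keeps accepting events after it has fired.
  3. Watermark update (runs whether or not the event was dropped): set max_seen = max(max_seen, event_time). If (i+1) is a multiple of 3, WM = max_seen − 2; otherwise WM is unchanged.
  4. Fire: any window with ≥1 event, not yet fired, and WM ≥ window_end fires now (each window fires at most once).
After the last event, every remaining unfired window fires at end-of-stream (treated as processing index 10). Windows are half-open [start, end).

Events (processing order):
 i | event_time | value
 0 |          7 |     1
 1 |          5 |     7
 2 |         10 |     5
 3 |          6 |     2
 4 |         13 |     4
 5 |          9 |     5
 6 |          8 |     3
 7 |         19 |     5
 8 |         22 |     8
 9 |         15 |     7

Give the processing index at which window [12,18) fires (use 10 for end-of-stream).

8

i=0 t=7 v=1: → [6,12); WM=−∞
i=1 t=5 v=7: → [0,6); WM=−∞
i=2 t=10 v=5: → [6,12); WM=8; [0,6) fires=1
i=3 t=6 v=2: → [6,12); WM=8
i=4 t=13 v=4: → [12,18); WM=8
i=5 t=9 v=5: → [6,12); WM=11
i=6 t=8 v=3: → [6,12); WM=11
i=7 t=19 v=5: → [18,24); WM=11
i=8 t=22 v=8: → [18,24); WM=20; [6,12) fires=4 [12,18) fires=1
i=9 t=15 v=7: DROP (t<20-3); WM=20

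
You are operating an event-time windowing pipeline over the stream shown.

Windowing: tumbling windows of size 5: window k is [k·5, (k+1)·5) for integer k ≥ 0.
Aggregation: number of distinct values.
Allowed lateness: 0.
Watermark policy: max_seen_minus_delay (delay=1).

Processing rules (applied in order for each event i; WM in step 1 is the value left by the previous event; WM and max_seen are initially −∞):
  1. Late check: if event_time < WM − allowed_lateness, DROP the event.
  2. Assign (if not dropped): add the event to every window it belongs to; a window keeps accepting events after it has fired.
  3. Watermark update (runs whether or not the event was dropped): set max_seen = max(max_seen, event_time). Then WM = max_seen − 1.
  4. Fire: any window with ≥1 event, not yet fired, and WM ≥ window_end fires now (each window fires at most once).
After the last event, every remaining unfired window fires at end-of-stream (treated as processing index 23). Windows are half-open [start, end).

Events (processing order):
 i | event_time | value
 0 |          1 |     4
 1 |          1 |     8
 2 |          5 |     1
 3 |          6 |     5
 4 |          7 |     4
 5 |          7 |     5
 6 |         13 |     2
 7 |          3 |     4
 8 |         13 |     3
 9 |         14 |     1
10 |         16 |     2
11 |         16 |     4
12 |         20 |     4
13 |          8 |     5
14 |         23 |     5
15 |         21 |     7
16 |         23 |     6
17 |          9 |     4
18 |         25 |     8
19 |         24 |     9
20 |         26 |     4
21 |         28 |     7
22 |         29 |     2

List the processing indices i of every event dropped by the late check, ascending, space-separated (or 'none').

7 13 15 17

i=0 t=1 v=4: → [0,5); WM=0
i=1 t=1 v=8: → [0,5); WM=0
i=2 t=5 v=1: → [5,10); WM=4
i=3 t=6 v=5: → [5,10); WM=5; [0,5) fires=2
i=4 t=7 v=4: → [5,10); WM=6
i=5 t=7 v=5: → [5,10); WM=6
i=6 t=13 v=2: → [10,15); WM=12; [5,10) fires=3
i=7 t=3 v=4: DROP (t<12-0); WM=12
i=8 t=13 v=3: → [10,15); WM=12
i=9 t=14 v=1: → [10,15); WM=13
i=10 t=16 v=2: → [15,20); WM=15; [10,15) fires=3
i=11 t=16 v=4: → [15,20); WM=15
i=12 t=20 v=4: → [20,25); WM=19
i=13 t=8 v=5: DROP (t<19-0); WM=19
i=14 t=23 v=5: → [20,25); WM=22; [15,20) fires=2
i=15 t=21 v=7: DROP (t<22-0); WM=22
i=16 t=23 v=6: → [20,25); WM=22
i=17 t=9 v=4: DROP (t<22-0); WM=22
i=18 t=25 v=8: → [25,30); WM=24
i=19 t=24 v=9: → [20,25); WM=24
i=20 t=26 v=4: → [25,30); WM=25; [20,25) fires=4
i=21 t=28 v=7: → [25,30); WM=27
i=22 t=29 v=2: → [25,30); WM=28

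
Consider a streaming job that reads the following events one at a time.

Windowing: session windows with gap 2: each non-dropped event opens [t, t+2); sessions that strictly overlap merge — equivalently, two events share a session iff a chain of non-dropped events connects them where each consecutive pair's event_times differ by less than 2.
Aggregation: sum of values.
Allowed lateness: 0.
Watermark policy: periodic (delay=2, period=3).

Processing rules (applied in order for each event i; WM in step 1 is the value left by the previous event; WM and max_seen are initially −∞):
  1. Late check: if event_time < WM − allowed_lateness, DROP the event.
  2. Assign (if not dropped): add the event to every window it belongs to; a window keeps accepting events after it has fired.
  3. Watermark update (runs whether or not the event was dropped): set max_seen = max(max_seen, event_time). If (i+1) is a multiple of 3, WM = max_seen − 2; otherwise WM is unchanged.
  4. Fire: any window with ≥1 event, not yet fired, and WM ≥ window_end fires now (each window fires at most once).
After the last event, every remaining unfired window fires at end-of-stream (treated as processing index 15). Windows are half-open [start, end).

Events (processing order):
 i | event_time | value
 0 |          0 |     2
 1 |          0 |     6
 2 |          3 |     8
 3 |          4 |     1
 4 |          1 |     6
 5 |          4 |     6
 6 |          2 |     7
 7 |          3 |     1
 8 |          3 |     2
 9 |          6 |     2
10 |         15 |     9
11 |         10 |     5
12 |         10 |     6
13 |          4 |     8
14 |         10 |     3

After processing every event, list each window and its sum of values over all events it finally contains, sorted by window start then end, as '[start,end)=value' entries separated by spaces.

[0,6)=39 [6,8)=2 [10,12)=5 [15,17)=9

i=0 t=0 v=2: → [0,2); WM=−∞
i=1 t=0 v=6: → [0,2); WM=−∞
i=2 t=3 v=8: → [3,5); WM=1
i=3 t=4 v=1: → [3,6); WM=1
i=4 t=1 v=6: → [0,3); WM=1
i=5 t=4 v=6: → [3,6); WM=2
i=6 t=2 v=7: → [0,6); WM=2
i=7 t=3 v=1: → [0,6); WM=2
i=8 t=3 v=2: → [0,6); WM=2
i=9 t=6 v=2: → [6,8); WM=2
i=10 t=15 v=9: → [15,17); WM=2
i=11 t=10 v=5: → [10,12); WM=13
i=12 t=10 v=6: DROP (t<13-0); WM=13
i=13 t=4 v=8: DROP (t<13-0); WM=13
i=14 t=10 v=3: DROP (t<13-0); WM=13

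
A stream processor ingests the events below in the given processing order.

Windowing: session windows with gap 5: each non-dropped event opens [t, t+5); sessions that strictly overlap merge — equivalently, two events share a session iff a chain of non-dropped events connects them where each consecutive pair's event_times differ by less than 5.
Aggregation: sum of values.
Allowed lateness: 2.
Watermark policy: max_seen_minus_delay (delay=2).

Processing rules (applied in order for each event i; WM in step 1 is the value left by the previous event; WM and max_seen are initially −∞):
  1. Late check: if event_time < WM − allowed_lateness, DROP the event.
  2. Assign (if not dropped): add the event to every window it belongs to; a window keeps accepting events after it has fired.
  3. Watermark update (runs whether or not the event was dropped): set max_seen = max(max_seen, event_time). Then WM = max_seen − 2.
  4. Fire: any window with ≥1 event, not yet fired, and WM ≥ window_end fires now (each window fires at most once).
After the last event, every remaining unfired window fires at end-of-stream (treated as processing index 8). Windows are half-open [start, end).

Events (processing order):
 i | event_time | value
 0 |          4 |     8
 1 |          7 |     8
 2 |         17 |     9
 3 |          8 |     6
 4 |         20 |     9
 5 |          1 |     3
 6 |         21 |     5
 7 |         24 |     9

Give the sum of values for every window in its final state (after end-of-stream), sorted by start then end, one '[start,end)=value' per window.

i=0 t=4 v=8: → [4,9); WM=2
i=1 t=7 v=8: → [4,12); WM=5
i=2 t=17 v=9: → [17,22); WM=15
i=3 t=8 v=6: DROP (t<15-2); WM=15
i=4 t=20 v=9: → [17,25); WM=18
i=5 t=1 v=3: DROP (t<18-2); WM=18
i=6 t=21 v=5: → [17,26); WM=19
i=7 t=24 v=9: → [17,29); WM=22

[4,12)=16 [17,29)=32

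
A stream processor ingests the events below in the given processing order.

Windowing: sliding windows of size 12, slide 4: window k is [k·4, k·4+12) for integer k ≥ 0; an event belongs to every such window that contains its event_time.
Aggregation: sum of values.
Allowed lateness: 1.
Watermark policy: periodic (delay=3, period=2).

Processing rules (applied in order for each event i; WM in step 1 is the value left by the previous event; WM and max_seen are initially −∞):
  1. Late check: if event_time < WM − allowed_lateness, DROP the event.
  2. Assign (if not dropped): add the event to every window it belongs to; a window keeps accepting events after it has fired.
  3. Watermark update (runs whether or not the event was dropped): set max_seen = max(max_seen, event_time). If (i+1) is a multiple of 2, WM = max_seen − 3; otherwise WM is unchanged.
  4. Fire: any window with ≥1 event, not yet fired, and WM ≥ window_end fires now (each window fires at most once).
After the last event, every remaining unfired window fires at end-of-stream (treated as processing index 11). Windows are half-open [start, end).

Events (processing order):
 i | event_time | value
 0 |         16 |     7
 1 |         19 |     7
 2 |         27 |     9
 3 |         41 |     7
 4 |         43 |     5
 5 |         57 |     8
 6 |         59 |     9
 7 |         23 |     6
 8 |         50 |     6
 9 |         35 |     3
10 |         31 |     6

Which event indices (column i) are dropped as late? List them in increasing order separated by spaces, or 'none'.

7 8 9 10

i=0 t=16 v=7: → [16,28),[12,24),[8,20); WM=−∞
i=1 t=19 v=7: → [16,28),[12,24),[8,20); WM=16
i=2 t=27 v=9: → [24,36),[20,32),[16,28); WM=16
i=3 t=41 v=7: → [40,52),[36,48),[32,44); WM=38; [8,20) fires=14 [12,24) fires=14 [16,28) fires=23 [20,32) fires=9 [24,36) fires=9
i=4 t=43 v=5: → [40,52),[36,48),[32,44); WM=38
i=5 t=57 v=8: → [56,68),[52,64),[48,60); WM=54; [32,44) fires=12 [36,48) fires=12 [40,52) fires=12
i=6 t=59 v=9: → [56,68),[52,64),[48,60); WM=54
i=7 t=23 v=6: DROP (t<54-1); WM=56
i=8 t=50 v=6: DROP (t<56-1); WM=56
i=9 t=35 v=3: DROP (t<56-1); WM=56
i=10 t=31 v=6: DROP (t<56-1); WM=56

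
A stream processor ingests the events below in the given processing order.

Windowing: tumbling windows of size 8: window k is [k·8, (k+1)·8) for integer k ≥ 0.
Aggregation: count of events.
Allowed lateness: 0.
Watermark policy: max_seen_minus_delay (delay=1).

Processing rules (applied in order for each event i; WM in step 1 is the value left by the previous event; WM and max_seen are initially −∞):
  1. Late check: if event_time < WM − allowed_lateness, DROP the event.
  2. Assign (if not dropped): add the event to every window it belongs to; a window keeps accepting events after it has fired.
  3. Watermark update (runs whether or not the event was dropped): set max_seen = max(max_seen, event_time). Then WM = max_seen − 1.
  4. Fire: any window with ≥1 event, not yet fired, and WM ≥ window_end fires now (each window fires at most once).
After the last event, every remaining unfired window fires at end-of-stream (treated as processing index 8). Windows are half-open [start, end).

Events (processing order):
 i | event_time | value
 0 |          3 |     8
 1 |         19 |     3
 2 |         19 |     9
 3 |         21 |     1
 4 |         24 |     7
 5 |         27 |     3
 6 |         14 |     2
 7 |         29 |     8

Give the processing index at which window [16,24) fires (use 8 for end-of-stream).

i=0 t=3 v=8: → [0,8); WM=2
i=1 t=19 v=3: → [16,24); WM=18; [0,8) fires=1
i=2 t=19 v=9: → [16,24); WM=18
i=3 t=21 v=1: → [16,24); WM=20
i=4 t=24 v=7: → [24,32); WM=23
i=5 t=27 v=3: → [24,32); WM=26; [16,24) fires=3
i=6 t=14 v=2: DROP (t<26-0); WM=26
i=7 t=29 v=8: → [24,32); WM=28

5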